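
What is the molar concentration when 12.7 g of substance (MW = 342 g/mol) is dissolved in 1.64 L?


C = (mass / MW) / volume
C = (12.7 / 342) / 1.64
C = 0.0226 M

0.0226 M


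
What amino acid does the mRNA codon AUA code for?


Standard genetic code lookup.
Codon AUA -> Ile

Ile


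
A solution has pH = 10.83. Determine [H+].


[H+] = 10^(-pH)
[H+] = 10^(-10.83)
[H+] = 1.479e-11 M

1.479e-11 M


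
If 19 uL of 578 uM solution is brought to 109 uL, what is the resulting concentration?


C2 = C1 * V1 / V2
C2 = 578 * 19 / 109
C2 = 100.7523 uM

100.7523 uM


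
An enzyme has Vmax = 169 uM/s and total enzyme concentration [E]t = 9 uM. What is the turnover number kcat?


kcat = Vmax / [E]t
kcat = 169 / 9
kcat = 18.7778 s^-1

18.7778 s^-1


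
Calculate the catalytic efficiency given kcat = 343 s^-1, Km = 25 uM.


Catalytic efficiency = kcat / Km
= 343 / 25
= 13.72 uM^-1*s^-1

13.72 uM^-1*s^-1


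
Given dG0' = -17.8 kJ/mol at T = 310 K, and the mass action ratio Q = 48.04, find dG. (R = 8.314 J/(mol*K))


dG = dG0' + RT * ln(Q) / 1000
dG = -17.8 + 8.314 * 310 * ln(48.04) / 1000
dG = -7.8205 kJ/mol

-7.8205 kJ/mol


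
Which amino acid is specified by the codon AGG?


Standard genetic code lookup.
Codon AGG -> Arg

Arg


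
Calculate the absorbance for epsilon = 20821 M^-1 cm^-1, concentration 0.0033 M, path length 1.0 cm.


A = epsilon * c * l
A = 20821 * 0.0033 * 1.0
A = 68.7093

68.7093


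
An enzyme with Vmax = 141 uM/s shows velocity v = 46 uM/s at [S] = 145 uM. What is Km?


Km = [S] * (Vmax - v) / v
Km = 145 * (141 - 46) / 46
Km = 299.4565 uM

299.4565 uM


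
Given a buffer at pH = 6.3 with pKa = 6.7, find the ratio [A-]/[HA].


[A-]/[HA] = 10^(pH - pKa)
= 10^(6.3 - 6.7)
= 0.3981

0.3981


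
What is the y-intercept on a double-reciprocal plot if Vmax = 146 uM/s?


y-intercept = 1/Vmax
= 1/146
= 0.0068 s/uM

0.0068 s/uM


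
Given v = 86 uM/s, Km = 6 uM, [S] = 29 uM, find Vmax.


Vmax = v * (Km + [S]) / [S]
Vmax = 86 * (6 + 29) / 29
Vmax = 103.7931 uM/s

103.7931 uM/s


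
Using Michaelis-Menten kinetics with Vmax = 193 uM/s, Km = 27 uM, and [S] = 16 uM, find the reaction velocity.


v = Vmax * [S] / (Km + [S])
v = 193 * 16 / (27 + 16)
v = 71.814 uM/s

71.814 uM/s


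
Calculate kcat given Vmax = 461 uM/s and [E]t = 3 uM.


kcat = Vmax / [E]t
kcat = 461 / 3
kcat = 153.6667 s^-1

153.6667 s^-1


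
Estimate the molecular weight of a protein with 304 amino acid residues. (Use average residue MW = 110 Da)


MW = n_residues * 110 Da
MW = 304 * 110
MW = 33440 Da

33440 Da


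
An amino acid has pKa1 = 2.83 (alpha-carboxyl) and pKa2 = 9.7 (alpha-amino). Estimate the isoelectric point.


pI = (pKa1 + pKa2) / 2
pI = (2.83 + 9.7) / 2
pI = 6.265

6.265


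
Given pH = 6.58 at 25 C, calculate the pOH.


pOH = 14 - pH
pOH = 14 - 6.58
pOH = 7.42

7.42


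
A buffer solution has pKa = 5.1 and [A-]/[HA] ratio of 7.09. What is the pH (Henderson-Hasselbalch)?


pH = pKa + log10([A-]/[HA])
pH = 5.1 + log10(7.09)
pH = 5.9506

5.9506


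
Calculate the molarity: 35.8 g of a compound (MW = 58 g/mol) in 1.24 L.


C = (mass / MW) / volume
C = (35.8 / 58) / 1.24
C = 0.4978 M

0.4978 M


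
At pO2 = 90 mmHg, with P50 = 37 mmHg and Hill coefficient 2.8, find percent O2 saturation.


Y = pO2^n / (P50^n + pO2^n)
Y = 90^2.8 / (37^2.8 + 90^2.8)
Y = 92.34%

92.34%


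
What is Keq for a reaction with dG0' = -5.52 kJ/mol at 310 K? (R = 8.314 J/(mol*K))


Keq = exp(-dG0 * 1000 / (R * T))
Keq = exp(-(-5.52) * 1000 / (8.314 * 310))
Keq = 8.5143

8.5143


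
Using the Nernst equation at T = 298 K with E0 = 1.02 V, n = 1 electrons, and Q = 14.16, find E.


E = E0 - (RT/nF) * ln(Q)
E = 1.02 - (8.314 * 298 / (1 * 96485)) * ln(14.16)
E = 0.9519 V

0.9519 V


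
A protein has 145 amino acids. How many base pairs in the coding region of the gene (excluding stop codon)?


Each amino acid = 1 codon = 3 bp
bp = 145 * 3 = 435 bp

435 bp


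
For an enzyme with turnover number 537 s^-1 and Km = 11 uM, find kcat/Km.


Catalytic efficiency = kcat / Km
= 537 / 11
= 48.8182 uM^-1*s^-1

48.8182 uM^-1*s^-1


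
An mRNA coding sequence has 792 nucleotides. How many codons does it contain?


codons = nucleotides / 3
codons = 792 / 3 = 264

264


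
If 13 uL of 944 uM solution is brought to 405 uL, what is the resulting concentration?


C2 = C1 * V1 / V2
C2 = 944 * 13 / 405
C2 = 30.3012 uM

30.3012 uM


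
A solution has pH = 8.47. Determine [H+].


[H+] = 10^(-pH)
[H+] = 10^(-8.47)
[H+] = 3.388e-09 M

3.388e-09 M


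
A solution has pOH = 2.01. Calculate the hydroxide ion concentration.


[OH-] = 10^(-pOH)
[OH-] = 10^(-2.01)
[OH-] = 0.0098 M

0.0098 M


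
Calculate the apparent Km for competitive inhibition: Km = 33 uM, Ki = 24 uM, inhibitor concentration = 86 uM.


Km_app = Km * (1 + [I]/Ki)
Km_app = 33 * (1 + 86/24)
Km_app = 151.25 uM

151.25 uM


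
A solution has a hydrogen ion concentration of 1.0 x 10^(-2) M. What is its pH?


pH = -log10([H+])
pH = -log10(1.0 x 10^(-2))
pH = 2.0

2.0


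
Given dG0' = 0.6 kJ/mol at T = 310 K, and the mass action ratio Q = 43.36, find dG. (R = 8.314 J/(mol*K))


dG = dG0' + RT * ln(Q) / 1000
dG = 0.6 + 8.314 * 310 * ln(43.36) / 1000
dG = 10.3154 kJ/mol

10.3154 kJ/mol


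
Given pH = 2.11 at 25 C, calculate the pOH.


pOH = 14 - pH
pOH = 14 - 2.11
pOH = 11.89

11.89


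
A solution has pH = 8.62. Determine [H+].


[H+] = 10^(-pH)
[H+] = 10^(-8.62)
[H+] = 2.399e-09 M

2.399e-09 M


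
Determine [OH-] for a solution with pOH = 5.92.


[OH-] = 10^(-pOH)
[OH-] = 10^(-5.92)
[OH-] = 1.202e-06 M

1.202e-06 M


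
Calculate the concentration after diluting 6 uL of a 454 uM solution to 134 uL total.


C2 = C1 * V1 / V2
C2 = 454 * 6 / 134
C2 = 20.3284 uM

20.3284 uM


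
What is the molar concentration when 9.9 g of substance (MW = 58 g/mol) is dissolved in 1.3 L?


C = (mass / MW) / volume
C = (9.9 / 58) / 1.3
C = 0.1313 M

0.1313 M


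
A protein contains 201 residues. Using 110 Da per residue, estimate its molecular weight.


MW = n_residues * 110 Da
MW = 201 * 110
MW = 22110 Da

22110 Da


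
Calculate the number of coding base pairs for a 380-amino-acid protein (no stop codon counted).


Each amino acid = 1 codon = 3 bp
bp = 380 * 3 = 1140 bp

1140 bp


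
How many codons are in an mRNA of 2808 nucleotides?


codons = nucleotides / 3
codons = 2808 / 3 = 936

936


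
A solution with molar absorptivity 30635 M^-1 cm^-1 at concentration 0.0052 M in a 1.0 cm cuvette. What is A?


A = epsilon * c * l
A = 30635 * 0.0052 * 1.0
A = 159.302

159.302


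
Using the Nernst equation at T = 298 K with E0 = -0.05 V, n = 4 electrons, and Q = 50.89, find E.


E = E0 - (RT/nF) * ln(Q)
E = -0.05 - (8.314 * 298 / (4 * 96485)) * ln(50.89)
E = -0.0752 V

-0.0752 V


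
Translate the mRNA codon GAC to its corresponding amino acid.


Standard genetic code lookup.
Codon GAC -> Asp

Asp


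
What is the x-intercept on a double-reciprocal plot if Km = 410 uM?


x-intercept = -1/Km
= -1/410
= -0.0024 1/uM

-0.0024 1/uM


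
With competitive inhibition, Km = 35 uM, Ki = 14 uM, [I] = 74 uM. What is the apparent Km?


Km_app = Km * (1 + [I]/Ki)
Km_app = 35 * (1 + 74/14)
Km_app = 220.0 uM

220.0 uM


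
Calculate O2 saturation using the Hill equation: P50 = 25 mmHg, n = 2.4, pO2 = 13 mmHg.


Y = pO2^n / (P50^n + pO2^n)
Y = 13^2.4 / (25^2.4 + 13^2.4)
Y = 17.23%

17.23%


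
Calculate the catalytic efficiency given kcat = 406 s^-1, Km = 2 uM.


Catalytic efficiency = kcat / Km
= 406 / 2
= 203.0 uM^-1*s^-1

203.0 uM^-1*s^-1


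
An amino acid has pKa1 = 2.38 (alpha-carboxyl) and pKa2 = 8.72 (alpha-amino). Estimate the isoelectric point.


pI = (pKa1 + pKa2) / 2
pI = (2.38 + 8.72) / 2
pI = 5.55

5.55


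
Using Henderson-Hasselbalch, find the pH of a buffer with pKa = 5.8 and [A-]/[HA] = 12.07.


pH = pKa + log10([A-]/[HA])
pH = 5.8 + log10(12.07)
pH = 6.8817

6.8817


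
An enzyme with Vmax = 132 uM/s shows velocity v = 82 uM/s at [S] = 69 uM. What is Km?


Km = [S] * (Vmax - v) / v
Km = 69 * (132 - 82) / 82
Km = 42.0732 uM

42.0732 uM


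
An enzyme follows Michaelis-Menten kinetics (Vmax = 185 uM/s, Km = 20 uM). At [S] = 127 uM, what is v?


v = Vmax * [S] / (Km + [S])
v = 185 * 127 / (20 + 127)
v = 159.8299 uM/s

159.8299 uM/s


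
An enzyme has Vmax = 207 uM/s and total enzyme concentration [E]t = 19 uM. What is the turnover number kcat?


kcat = Vmax / [E]t
kcat = 207 / 19
kcat = 10.8947 s^-1

10.8947 s^-1


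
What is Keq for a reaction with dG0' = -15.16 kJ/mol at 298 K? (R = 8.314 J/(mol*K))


Keq = exp(-dG0 * 1000 / (R * T))
Keq = exp(-(-15.16) * 1000 / (8.314 * 298))
Keq = 454.3618

454.3618


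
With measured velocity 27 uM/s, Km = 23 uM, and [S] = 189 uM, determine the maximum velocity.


Vmax = v * (Km + [S]) / [S]
Vmax = 27 * (23 + 189) / 189
Vmax = 30.2857 uM/s

30.2857 uM/s


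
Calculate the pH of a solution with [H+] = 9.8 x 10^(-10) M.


pH = -log10([H+])
pH = -log10(9.8 x 10^(-10))
pH = 9.0088

9.0088


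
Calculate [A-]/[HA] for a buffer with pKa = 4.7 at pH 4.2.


[A-]/[HA] = 10^(pH - pKa)
= 10^(4.2 - 4.7)
= 0.3162

0.3162


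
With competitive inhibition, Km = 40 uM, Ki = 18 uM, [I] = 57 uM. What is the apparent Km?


Km_app = Km * (1 + [I]/Ki)
Km_app = 40 * (1 + 57/18)
Km_app = 166.6667 uM

166.6667 uM


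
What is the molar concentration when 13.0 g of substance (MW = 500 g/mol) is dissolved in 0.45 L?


C = (mass / MW) / volume
C = (13.0 / 500) / 0.45
C = 0.0578 M

0.0578 M


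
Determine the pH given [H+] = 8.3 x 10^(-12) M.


pH = -log10([H+])
pH = -log10(8.3 x 10^(-12))
pH = 11.0809

11.0809


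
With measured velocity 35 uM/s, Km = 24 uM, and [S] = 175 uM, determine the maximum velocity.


Vmax = v * (Km + [S]) / [S]
Vmax = 35 * (24 + 175) / 175
Vmax = 39.8 uM/s

39.8 uM/s


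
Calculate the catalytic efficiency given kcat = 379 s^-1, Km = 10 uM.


Catalytic efficiency = kcat / Km
= 379 / 10
= 37.9 uM^-1*s^-1

37.9 uM^-1*s^-1


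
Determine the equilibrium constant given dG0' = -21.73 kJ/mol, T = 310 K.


Keq = exp(-dG0 * 1000 / (R * T))
Keq = exp(-(-21.73) * 1000 / (8.314 * 310))
Keq = 4587.8796

4587.8796


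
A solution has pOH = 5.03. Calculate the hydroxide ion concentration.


[OH-] = 10^(-pOH)
[OH-] = 10^(-5.03)
[OH-] = 9.333e-06 M

9.333e-06 M


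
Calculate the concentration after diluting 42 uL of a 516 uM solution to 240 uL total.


C2 = C1 * V1 / V2
C2 = 516 * 42 / 240
C2 = 90.3 uM

90.3 uM


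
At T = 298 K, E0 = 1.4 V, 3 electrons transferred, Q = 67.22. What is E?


E = E0 - (RT/nF) * ln(Q)
E = 1.4 - (8.314 * 298 / (3 * 96485)) * ln(67.22)
E = 1.364 V

1.364 V


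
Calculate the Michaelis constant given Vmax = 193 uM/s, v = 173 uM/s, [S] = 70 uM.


Km = [S] * (Vmax - v) / v
Km = 70 * (193 - 173) / 173
Km = 8.0925 uM

8.0925 uM


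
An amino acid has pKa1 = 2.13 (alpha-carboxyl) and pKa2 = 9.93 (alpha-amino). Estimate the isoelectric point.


pI = (pKa1 + pKa2) / 2
pI = (2.13 + 9.93) / 2
pI = 6.03

6.03


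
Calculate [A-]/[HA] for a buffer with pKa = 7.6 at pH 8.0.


[A-]/[HA] = 10^(pH - pKa)
= 10^(8.0 - 7.6)
= 2.5119

2.5119


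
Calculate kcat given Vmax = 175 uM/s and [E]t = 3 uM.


kcat = Vmax / [E]t
kcat = 175 / 3
kcat = 58.3333 s^-1

58.3333 s^-1


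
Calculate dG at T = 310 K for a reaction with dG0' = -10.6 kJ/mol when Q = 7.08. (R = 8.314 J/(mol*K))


dG = dG0' + RT * ln(Q) / 1000
dG = -10.6 + 8.314 * 310 * ln(7.08) / 1000
dG = -5.5554 kJ/mol

-5.5554 kJ/mol


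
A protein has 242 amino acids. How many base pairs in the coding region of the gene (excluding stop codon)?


Each amino acid = 1 codon = 3 bp
bp = 242 * 3 = 726 bp

726 bp


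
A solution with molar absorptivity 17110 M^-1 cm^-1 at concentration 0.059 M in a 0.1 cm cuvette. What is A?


A = epsilon * c * l
A = 17110 * 0.059 * 0.1
A = 100.949

100.949


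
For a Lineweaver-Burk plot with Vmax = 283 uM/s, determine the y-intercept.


y-intercept = 1/Vmax
= 1/283
= 0.0035 s/uM

0.0035 s/uM


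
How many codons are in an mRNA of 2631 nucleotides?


codons = nucleotides / 3
codons = 2631 / 3 = 877

877


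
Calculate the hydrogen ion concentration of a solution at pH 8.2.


[H+] = 10^(-pH)
[H+] = 10^(-8.2)
[H+] = 6.310e-09 M

6.310e-09 M


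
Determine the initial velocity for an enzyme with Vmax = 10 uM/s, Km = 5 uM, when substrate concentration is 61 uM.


v = Vmax * [S] / (Km + [S])
v = 10 * 61 / (5 + 61)
v = 9.2424 uM/s

9.2424 uM/s


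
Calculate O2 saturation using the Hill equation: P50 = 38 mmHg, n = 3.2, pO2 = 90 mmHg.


Y = pO2^n / (P50^n + pO2^n)
Y = 90^3.2 / (38^3.2 + 90^3.2)
Y = 94.04%

94.04%


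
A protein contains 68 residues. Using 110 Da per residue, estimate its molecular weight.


MW = n_residues * 110 Da
MW = 68 * 110
MW = 7480 Da

7480 Da


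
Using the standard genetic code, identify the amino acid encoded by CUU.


Standard genetic code lookup.
Codon CUU -> Leu

Leu


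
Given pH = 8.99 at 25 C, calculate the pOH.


pOH = 14 - pH
pOH = 14 - 8.99
pOH = 5.01

5.01


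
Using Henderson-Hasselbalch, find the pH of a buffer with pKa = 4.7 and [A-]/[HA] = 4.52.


pH = pKa + log10([A-]/[HA])
pH = 4.7 + log10(4.52)
pH = 5.3551

5.3551


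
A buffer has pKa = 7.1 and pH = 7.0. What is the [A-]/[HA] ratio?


[A-]/[HA] = 10^(pH - pKa)
= 10^(7.0 - 7.1)
= 0.7943

0.7943


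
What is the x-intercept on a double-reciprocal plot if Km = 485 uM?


x-intercept = -1/Km
= -1/485
= -0.0021 1/uM

-0.0021 1/uM


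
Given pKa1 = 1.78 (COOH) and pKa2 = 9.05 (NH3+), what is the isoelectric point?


pI = (pKa1 + pKa2) / 2
pI = (1.78 + 9.05) / 2
pI = 5.415

5.415


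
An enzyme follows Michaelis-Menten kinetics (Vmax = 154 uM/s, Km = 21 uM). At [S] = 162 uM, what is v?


v = Vmax * [S] / (Km + [S])
v = 154 * 162 / (21 + 162)
v = 136.3279 uM/s

136.3279 uM/s


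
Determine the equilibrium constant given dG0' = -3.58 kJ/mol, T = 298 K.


Keq = exp(-dG0 * 1000 / (R * T))
Keq = exp(-(-3.58) * 1000 / (8.314 * 298))
Keq = 4.2417

4.2417


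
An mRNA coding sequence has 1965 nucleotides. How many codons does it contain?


codons = nucleotides / 3
codons = 1965 / 3 = 655

655


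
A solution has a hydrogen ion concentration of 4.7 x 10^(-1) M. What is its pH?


pH = -log10([H+])
pH = -log10(4.7 x 10^(-1))
pH = 0.3279

0.3279


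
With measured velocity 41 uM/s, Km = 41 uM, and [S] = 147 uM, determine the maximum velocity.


Vmax = v * (Km + [S]) / [S]
Vmax = 41 * (41 + 147) / 147
Vmax = 52.4354 uM/s

52.4354 uM/s


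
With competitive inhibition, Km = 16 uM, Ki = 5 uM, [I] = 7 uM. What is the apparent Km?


Km_app = Km * (1 + [I]/Ki)
Km_app = 16 * (1 + 7/5)
Km_app = 38.4 uM

38.4 uM


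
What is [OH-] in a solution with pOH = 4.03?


[OH-] = 10^(-pOH)
[OH-] = 10^(-4.03)
[OH-] = 9.333e-05 M

9.333e-05 M


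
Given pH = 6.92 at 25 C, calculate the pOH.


pOH = 14 - pH
pOH = 14 - 6.92
pOH = 7.08

7.08


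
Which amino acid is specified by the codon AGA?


Standard genetic code lookup.
Codon AGA -> Arg

Arg


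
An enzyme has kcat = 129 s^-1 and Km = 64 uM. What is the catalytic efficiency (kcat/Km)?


Catalytic efficiency = kcat / Km
= 129 / 64
= 2.0156 uM^-1*s^-1

2.0156 uM^-1*s^-1


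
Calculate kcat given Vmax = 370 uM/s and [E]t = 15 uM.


kcat = Vmax / [E]t
kcat = 370 / 15
kcat = 24.6667 s^-1

24.6667 s^-1


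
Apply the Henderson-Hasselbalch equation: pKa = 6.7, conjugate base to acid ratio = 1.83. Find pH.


pH = pKa + log10([A-]/[HA])
pH = 6.7 + log10(1.83)
pH = 6.9625

6.9625


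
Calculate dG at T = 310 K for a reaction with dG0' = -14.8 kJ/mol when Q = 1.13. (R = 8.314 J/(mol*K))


dG = dG0' + RT * ln(Q) / 1000
dG = -14.8 + 8.314 * 310 * ln(1.13) / 1000
dG = -14.485 kJ/mol

-14.485 kJ/mol


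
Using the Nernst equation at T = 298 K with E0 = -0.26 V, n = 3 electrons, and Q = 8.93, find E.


E = E0 - (RT/nF) * ln(Q)
E = -0.26 - (8.314 * 298 / (3 * 96485)) * ln(8.93)
E = -0.2787 V

-0.2787 V


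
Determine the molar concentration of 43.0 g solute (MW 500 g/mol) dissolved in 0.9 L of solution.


C = (mass / MW) / volume
C = (43.0 / 500) / 0.9
C = 0.0956 M

0.0956 M


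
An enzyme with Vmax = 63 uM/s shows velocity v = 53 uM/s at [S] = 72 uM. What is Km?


Km = [S] * (Vmax - v) / v
Km = 72 * (63 - 53) / 53
Km = 13.5849 uM

13.5849 uM


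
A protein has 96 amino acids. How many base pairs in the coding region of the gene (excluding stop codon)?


Each amino acid = 1 codon = 3 bp
bp = 96 * 3 = 288 bp

288 bp


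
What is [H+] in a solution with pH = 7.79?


[H+] = 10^(-pH)
[H+] = 10^(-7.79)
[H+] = 1.622e-08 M

1.622e-08 M


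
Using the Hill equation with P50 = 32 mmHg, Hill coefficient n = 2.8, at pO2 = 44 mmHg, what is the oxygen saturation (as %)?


Y = pO2^n / (P50^n + pO2^n)
Y = 44^2.8 / (32^2.8 + 44^2.8)
Y = 70.92%

70.92%


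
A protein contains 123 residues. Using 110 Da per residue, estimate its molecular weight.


MW = n_residues * 110 Da
MW = 123 * 110
MW = 13530 Da

13530 Da


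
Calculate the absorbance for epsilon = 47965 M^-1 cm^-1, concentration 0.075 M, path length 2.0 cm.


A = epsilon * c * l
A = 47965 * 0.075 * 2.0
A = 7194.75

7194.75


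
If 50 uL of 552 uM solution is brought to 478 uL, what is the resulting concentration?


C2 = C1 * V1 / V2
C2 = 552 * 50 / 478
C2 = 57.7406 uM

57.7406 uM


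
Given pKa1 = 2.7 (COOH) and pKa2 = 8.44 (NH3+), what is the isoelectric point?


pI = (pKa1 + pKa2) / 2
pI = (2.7 + 8.44) / 2
pI = 5.57

5.57


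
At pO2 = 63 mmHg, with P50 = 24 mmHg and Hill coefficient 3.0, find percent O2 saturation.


Y = pO2^n / (P50^n + pO2^n)
Y = 63^3.0 / (24^3.0 + 63^3.0)
Y = 94.76%

94.76%


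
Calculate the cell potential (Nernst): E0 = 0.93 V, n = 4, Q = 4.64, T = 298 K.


E = E0 - (RT/nF) * ln(Q)
E = 0.93 - (8.314 * 298 / (4 * 96485)) * ln(4.64)
E = 0.9201 V

0.9201 V


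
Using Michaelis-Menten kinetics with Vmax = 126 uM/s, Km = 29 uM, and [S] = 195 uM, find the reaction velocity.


v = Vmax * [S] / (Km + [S])
v = 126 * 195 / (29 + 195)
v = 109.6875 uM/s

109.6875 uM/s


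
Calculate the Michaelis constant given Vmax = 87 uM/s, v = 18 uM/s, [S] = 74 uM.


Km = [S] * (Vmax - v) / v
Km = 74 * (87 - 18) / 18
Km = 283.6667 uM

283.6667 uM


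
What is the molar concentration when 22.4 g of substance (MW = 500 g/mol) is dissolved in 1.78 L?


C = (mass / MW) / volume
C = (22.4 / 500) / 1.78
C = 0.0252 M

0.0252 M


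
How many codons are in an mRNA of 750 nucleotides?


codons = nucleotides / 3
codons = 750 / 3 = 250

250


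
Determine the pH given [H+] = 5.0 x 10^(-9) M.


pH = -log10([H+])
pH = -log10(5.0 x 10^(-9))
pH = 8.301

8.301


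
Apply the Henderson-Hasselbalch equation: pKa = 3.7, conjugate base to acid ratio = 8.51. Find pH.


pH = pKa + log10([A-]/[HA])
pH = 3.7 + log10(8.51)
pH = 4.6299

4.6299


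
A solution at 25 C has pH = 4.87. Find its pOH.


pOH = 14 - pH
pOH = 14 - 4.87
pOH = 9.13

9.13


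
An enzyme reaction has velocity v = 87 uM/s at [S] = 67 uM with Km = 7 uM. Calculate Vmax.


Vmax = v * (Km + [S]) / [S]
Vmax = 87 * (7 + 67) / 67
Vmax = 96.0896 uM/s

96.0896 uM/s


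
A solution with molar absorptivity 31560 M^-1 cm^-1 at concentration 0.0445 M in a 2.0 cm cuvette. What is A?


A = epsilon * c * l
A = 31560 * 0.0445 * 2.0
A = 2808.84

2808.84


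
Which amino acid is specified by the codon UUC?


Standard genetic code lookup.
Codon UUC -> Phe

Phe


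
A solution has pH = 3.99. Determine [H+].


[H+] = 10^(-pH)
[H+] = 10^(-3.99)
[H+] = 1.023e-04 M

1.023e-04 M


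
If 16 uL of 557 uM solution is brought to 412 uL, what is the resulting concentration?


C2 = C1 * V1 / V2
C2 = 557 * 16 / 412
C2 = 21.6311 uM

21.6311 uM


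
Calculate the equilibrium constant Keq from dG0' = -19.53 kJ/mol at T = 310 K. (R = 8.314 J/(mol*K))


Keq = exp(-dG0 * 1000 / (R * T))
Keq = exp(-(-19.53) * 1000 / (8.314 * 310))
Keq = 1953.8948

1953.8948


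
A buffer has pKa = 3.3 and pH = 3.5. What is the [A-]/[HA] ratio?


[A-]/[HA] = 10^(pH - pKa)
= 10^(3.5 - 3.3)
= 1.5849

1.5849


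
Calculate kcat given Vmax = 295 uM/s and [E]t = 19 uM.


kcat = Vmax / [E]t
kcat = 295 / 19
kcat = 15.5263 s^-1

15.5263 s^-1


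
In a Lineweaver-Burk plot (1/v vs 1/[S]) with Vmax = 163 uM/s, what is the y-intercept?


y-intercept = 1/Vmax
= 1/163
= 0.0061 s/uM

0.0061 s/uM


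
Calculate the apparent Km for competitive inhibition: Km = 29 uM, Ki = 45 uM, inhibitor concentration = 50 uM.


Km_app = Km * (1 + [I]/Ki)
Km_app = 29 * (1 + 50/45)
Km_app = 61.2222 uM

61.2222 uM


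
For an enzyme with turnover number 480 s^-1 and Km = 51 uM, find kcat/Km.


Catalytic efficiency = kcat / Km
= 480 / 51
= 9.4118 uM^-1*s^-1

9.4118 uM^-1*s^-1


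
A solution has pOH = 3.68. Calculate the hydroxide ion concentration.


[OH-] = 10^(-pOH)
[OH-] = 10^(-3.68)
[OH-] = 2.089e-04 M

2.089e-04 M


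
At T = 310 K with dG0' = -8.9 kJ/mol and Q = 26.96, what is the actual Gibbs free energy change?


dG = dG0' + RT * ln(Q) / 1000
dG = -8.9 + 8.314 * 310 * ln(26.96) / 1000
dG = -0.4093 kJ/mol

-0.4093 kJ/mol


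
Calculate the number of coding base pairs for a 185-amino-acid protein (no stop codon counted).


Each amino acid = 1 codon = 3 bp
bp = 185 * 3 = 555 bp

555 bp


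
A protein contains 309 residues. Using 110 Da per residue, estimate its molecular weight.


MW = n_residues * 110 Da
MW = 309 * 110
MW = 33990 Da

33990 Da


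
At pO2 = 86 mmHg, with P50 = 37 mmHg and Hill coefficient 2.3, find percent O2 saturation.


Y = pO2^n / (P50^n + pO2^n)
Y = 86^2.3 / (37^2.3 + 86^2.3)
Y = 87.43%

87.43%


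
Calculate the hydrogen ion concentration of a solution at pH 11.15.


[H+] = 10^(-pH)
[H+] = 10^(-11.15)
[H+] = 7.079e-12 M

7.079e-12 M


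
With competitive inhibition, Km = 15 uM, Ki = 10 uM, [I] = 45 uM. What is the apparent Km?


Km_app = Km * (1 + [I]/Ki)
Km_app = 15 * (1 + 45/10)
Km_app = 82.5 uM

82.5 uM


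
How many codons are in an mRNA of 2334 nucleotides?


codons = nucleotides / 3
codons = 2334 / 3 = 778

778


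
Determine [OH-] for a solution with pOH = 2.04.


[OH-] = 10^(-pOH)
[OH-] = 10^(-2.04)
[OH-] = 0.0091 M

0.0091 M


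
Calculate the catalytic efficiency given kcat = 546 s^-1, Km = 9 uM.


Catalytic efficiency = kcat / Km
= 546 / 9
= 60.6667 uM^-1*s^-1

60.6667 uM^-1*s^-1


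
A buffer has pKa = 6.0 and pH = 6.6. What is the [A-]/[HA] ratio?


[A-]/[HA] = 10^(pH - pKa)
= 10^(6.6 - 6.0)
= 3.9811

3.9811


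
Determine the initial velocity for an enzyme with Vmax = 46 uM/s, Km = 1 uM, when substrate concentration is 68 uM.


v = Vmax * [S] / (Km + [S])
v = 46 * 68 / (1 + 68)
v = 45.3333 uM/s

45.3333 uM/s


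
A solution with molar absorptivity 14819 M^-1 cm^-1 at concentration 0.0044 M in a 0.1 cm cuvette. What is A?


A = epsilon * c * l
A = 14819 * 0.0044 * 0.1
A = 6.5204

6.5204


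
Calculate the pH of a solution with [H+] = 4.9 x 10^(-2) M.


pH = -log10([H+])
pH = -log10(4.9 x 10^(-2))
pH = 1.3098

1.3098


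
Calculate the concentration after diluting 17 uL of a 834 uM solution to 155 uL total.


C2 = C1 * V1 / V2
C2 = 834 * 17 / 155
C2 = 91.471 uM

91.471 uM


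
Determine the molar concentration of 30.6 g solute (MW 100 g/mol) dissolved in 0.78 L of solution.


C = (mass / MW) / volume
C = (30.6 / 100) / 0.78
C = 0.3923 M

0.3923 M


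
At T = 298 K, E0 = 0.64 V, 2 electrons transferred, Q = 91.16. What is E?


E = E0 - (RT/nF) * ln(Q)
E = 0.64 - (8.314 * 298 / (2 * 96485)) * ln(91.16)
E = 0.5821 V

0.5821 V


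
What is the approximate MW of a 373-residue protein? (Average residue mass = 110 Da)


MW = n_residues * 110 Da
MW = 373 * 110
MW = 41030 Da

41030 Da


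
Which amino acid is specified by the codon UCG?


Standard genetic code lookup.
Codon UCG -> Ser

Ser


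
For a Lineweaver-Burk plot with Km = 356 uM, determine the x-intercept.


x-intercept = -1/Km
= -1/356
= -0.0028 1/uM

-0.0028 1/uM


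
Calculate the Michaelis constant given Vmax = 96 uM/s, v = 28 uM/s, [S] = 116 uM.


Km = [S] * (Vmax - v) / v
Km = 116 * (96 - 28) / 28
Km = 281.7143 uM

281.7143 uM


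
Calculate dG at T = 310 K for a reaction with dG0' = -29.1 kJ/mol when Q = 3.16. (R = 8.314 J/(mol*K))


dG = dG0' + RT * ln(Q) / 1000
dG = -29.1 + 8.314 * 310 * ln(3.16) / 1000
dG = -26.1346 kJ/mol

-26.1346 kJ/mol


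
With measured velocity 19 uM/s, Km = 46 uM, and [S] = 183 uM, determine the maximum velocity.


Vmax = v * (Km + [S]) / [S]
Vmax = 19 * (46 + 183) / 183
Vmax = 23.776 uM/s

23.776 uM/s


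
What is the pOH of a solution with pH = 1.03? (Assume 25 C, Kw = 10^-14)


pOH = 14 - pH
pOH = 14 - 1.03
pOH = 12.97

12.97


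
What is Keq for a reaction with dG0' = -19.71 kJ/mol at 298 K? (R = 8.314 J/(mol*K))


Keq = exp(-dG0 * 1000 / (R * T))
Keq = exp(-(-19.71) * 1000 / (8.314 * 298))
Keq = 2850.8407

2850.8407


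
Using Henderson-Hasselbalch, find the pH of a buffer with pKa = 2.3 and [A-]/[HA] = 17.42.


pH = pKa + log10([A-]/[HA])
pH = 2.3 + log10(17.42)
pH = 3.541

3.541


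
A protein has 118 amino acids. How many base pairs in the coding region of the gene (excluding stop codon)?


Each amino acid = 1 codon = 3 bp
bp = 118 * 3 = 354 bp

354 bp


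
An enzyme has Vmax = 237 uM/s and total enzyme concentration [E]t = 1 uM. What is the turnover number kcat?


kcat = Vmax / [E]t
kcat = 237 / 1
kcat = 237.0 s^-1

237.0 s^-1


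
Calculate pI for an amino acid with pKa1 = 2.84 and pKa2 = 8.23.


pI = (pKa1 + pKa2) / 2
pI = (2.84 + 8.23) / 2
pI = 5.535

5.535


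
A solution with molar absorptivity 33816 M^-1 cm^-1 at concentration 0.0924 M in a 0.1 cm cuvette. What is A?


A = epsilon * c * l
A = 33816 * 0.0924 * 0.1
A = 312.4598

312.4598


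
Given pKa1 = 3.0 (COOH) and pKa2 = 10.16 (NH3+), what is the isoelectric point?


pI = (pKa1 + pKa2) / 2
pI = (3.0 + 10.16) / 2
pI = 6.58

6.58


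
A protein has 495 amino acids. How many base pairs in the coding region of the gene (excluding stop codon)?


Each amino acid = 1 codon = 3 bp
bp = 495 * 3 = 1485 bp

1485 bp


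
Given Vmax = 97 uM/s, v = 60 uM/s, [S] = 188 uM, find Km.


Km = [S] * (Vmax - v) / v
Km = 188 * (97 - 60) / 60
Km = 115.9333 uM

115.9333 uM


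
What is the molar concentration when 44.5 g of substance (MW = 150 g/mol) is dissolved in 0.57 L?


C = (mass / MW) / volume
C = (44.5 / 150) / 0.57
C = 0.5205 M

0.5205 M


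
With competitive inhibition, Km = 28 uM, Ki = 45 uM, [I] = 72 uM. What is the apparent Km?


Km_app = Km * (1 + [I]/Ki)
Km_app = 28 * (1 + 72/45)
Km_app = 72.8 uM

72.8 uM


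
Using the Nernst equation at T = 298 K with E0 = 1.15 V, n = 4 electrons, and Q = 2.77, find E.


E = E0 - (RT/nF) * ln(Q)
E = 1.15 - (8.314 * 298 / (4 * 96485)) * ln(2.77)
E = 1.1435 V

1.1435 V


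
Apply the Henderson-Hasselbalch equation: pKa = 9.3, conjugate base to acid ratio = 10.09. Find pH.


pH = pKa + log10([A-]/[HA])
pH = 9.3 + log10(10.09)
pH = 10.3039

10.3039


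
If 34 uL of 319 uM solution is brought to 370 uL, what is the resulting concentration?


C2 = C1 * V1 / V2
C2 = 319 * 34 / 370
C2 = 29.3135 uM

29.3135 uM


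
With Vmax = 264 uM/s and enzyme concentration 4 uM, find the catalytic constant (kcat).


kcat = Vmax / [E]t
kcat = 264 / 4
kcat = 66.0 s^-1

66.0 s^-1


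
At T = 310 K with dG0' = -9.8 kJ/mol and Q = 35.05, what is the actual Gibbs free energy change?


dG = dG0' + RT * ln(Q) / 1000
dG = -9.8 + 8.314 * 310 * ln(35.05) / 1000
dG = -0.633 kJ/mol

-0.633 kJ/mol


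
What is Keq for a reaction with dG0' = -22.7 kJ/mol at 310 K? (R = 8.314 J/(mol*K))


Keq = exp(-dG0 * 1000 / (R * T))
Keq = exp(-(-22.7) * 1000 / (8.314 * 310))
Keq = 6684.3901

6684.3901


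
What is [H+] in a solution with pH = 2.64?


[H+] = 10^(-pH)
[H+] = 10^(-2.64)
[H+] = 0.0023 M

0.0023 M


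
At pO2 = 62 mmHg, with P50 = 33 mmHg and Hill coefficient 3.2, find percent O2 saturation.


Y = pO2^n / (P50^n + pO2^n)
Y = 62^3.2 / (33^3.2 + 62^3.2)
Y = 88.27%

88.27%


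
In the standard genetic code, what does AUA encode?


Standard genetic code lookup.
Codon AUA -> Ile

Ile


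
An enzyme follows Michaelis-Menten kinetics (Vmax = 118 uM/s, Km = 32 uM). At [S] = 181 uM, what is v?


v = Vmax * [S] / (Km + [S])
v = 118 * 181 / (32 + 181)
v = 100.2723 uM/s

100.2723 uM/s


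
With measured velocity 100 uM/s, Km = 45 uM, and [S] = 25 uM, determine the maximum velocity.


Vmax = v * (Km + [S]) / [S]
Vmax = 100 * (45 + 25) / 25
Vmax = 280.0 uM/s

280.0 uM/s


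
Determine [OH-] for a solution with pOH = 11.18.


[OH-] = 10^(-pOH)
[OH-] = 10^(-11.18)
[OH-] = 6.607e-12 M

6.607e-12 M


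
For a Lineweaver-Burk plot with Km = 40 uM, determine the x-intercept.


x-intercept = -1/Km
= -1/40
= -0.025 1/uM

-0.025 1/uM


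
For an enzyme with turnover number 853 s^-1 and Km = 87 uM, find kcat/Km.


Catalytic efficiency = kcat / Km
= 853 / 87
= 9.8046 uM^-1*s^-1

9.8046 uM^-1*s^-1


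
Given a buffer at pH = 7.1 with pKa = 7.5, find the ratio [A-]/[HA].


[A-]/[HA] = 10^(pH - pKa)
= 10^(7.1 - 7.5)
= 0.3981

0.3981


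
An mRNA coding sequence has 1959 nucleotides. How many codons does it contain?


codons = nucleotides / 3
codons = 1959 / 3 = 653

653


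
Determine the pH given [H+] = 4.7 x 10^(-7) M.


pH = -log10([H+])
pH = -log10(4.7 x 10^(-7))
pH = 6.3279

6.3279


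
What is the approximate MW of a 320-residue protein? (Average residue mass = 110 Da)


MW = n_residues * 110 Da
MW = 320 * 110
MW = 35200 Da

35200 Da


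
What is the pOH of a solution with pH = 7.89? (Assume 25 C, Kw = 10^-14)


pOH = 14 - pH
pOH = 14 - 7.89
pOH = 6.11

6.11


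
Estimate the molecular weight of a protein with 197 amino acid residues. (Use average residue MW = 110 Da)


MW = n_residues * 110 Da
MW = 197 * 110
MW = 21670 Da

21670 Da


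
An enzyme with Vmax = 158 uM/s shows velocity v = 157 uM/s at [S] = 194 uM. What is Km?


Km = [S] * (Vmax - v) / v
Km = 194 * (158 - 157) / 157
Km = 1.2357 uM

1.2357 uM


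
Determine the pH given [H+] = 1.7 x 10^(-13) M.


pH = -log10([H+])
pH = -log10(1.7 x 10^(-13))
pH = 12.7696

12.7696


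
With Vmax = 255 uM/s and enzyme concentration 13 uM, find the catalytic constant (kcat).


kcat = Vmax / [E]t
kcat = 255 / 13
kcat = 19.6154 s^-1

19.6154 s^-1


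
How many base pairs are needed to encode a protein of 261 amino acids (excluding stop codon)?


Each amino acid = 1 codon = 3 bp
bp = 261 * 3 = 783 bp

783 bp


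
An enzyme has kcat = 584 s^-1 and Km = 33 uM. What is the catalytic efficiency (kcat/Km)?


Catalytic efficiency = kcat / Km
= 584 / 33
= 17.697 uM^-1*s^-1

17.697 uM^-1*s^-1


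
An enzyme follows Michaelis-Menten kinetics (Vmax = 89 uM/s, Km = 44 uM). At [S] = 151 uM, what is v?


v = Vmax * [S] / (Km + [S])
v = 89 * 151 / (44 + 151)
v = 68.9179 uM/s

68.9179 uM/s


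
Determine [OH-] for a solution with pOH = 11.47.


[OH-] = 10^(-pOH)
[OH-] = 10^(-11.47)
[OH-] = 3.388e-12 M

3.388e-12 M


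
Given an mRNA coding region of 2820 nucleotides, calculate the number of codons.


codons = nucleotides / 3
codons = 2820 / 3 = 940

940


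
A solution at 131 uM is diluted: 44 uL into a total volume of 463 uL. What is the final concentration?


C2 = C1 * V1 / V2
C2 = 131 * 44 / 463
C2 = 12.4492 uM

12.4492 uM


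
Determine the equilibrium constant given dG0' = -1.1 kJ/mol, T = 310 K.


Keq = exp(-dG0 * 1000 / (R * T))
Keq = exp(-(-1.1) * 1000 / (8.314 * 310))
Keq = 1.5323

1.5323


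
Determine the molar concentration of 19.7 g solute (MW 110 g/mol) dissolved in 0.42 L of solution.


C = (mass / MW) / volume
C = (19.7 / 110) / 0.42
C = 0.4264 M

0.4264 M


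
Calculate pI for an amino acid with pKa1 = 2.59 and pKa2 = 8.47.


pI = (pKa1 + pKa2) / 2
pI = (2.59 + 8.47) / 2
pI = 5.53

5.53


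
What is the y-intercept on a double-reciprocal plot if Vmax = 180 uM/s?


y-intercept = 1/Vmax
= 1/180
= 0.0056 s/uM

0.0056 s/uM


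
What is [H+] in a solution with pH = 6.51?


[H+] = 10^(-pH)
[H+] = 10^(-6.51)
[H+] = 3.090e-07 M

3.090e-07 M


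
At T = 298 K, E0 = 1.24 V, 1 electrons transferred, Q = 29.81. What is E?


E = E0 - (RT/nF) * ln(Q)
E = 1.24 - (8.314 * 298 / (1 * 96485)) * ln(29.81)
E = 1.1528 V

1.1528 V


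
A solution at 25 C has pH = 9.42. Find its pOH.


pOH = 14 - pH
pOH = 14 - 9.42
pOH = 4.58

4.58


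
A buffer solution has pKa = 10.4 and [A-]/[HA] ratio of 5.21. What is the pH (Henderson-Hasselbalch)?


pH = pKa + log10([A-]/[HA])
pH = 10.4 + log10(5.21)
pH = 11.1168

11.1168


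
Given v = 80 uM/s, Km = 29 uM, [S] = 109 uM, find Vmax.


Vmax = v * (Km + [S]) / [S]
Vmax = 80 * (29 + 109) / 109
Vmax = 101.2844 uM/s

101.2844 uM/s


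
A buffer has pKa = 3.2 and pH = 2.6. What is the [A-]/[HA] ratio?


[A-]/[HA] = 10^(pH - pKa)
= 10^(2.6 - 3.2)
= 0.2512

0.2512


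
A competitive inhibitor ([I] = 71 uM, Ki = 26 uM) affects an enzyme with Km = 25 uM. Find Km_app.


Km_app = Km * (1 + [I]/Ki)
Km_app = 25 * (1 + 71/26)
Km_app = 93.2692 uM

93.2692 uM


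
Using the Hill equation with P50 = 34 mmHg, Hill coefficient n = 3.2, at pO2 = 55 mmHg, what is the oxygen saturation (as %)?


Y = pO2^n / (P50^n + pO2^n)
Y = 55^3.2 / (34^3.2 + 55^3.2)
Y = 82.33%

82.33%


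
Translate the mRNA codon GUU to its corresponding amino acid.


Standard genetic code lookup.
Codon GUU -> Val

Val


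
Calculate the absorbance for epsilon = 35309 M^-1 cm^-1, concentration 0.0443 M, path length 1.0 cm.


A = epsilon * c * l
A = 35309 * 0.0443 * 1.0
A = 1564.1887

1564.1887


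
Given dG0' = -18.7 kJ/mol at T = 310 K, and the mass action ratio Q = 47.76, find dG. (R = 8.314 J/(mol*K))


dG = dG0' + RT * ln(Q) / 1000
dG = -18.7 + 8.314 * 310 * ln(47.76) / 1000
dG = -8.7355 kJ/mol

-8.7355 kJ/mol


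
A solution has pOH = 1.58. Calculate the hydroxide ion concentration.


[OH-] = 10^(-pOH)
[OH-] = 10^(-1.58)
[OH-] = 0.0263 M

0.0263 M


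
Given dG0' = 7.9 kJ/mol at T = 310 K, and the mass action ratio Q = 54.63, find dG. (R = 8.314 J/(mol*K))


dG = dG0' + RT * ln(Q) / 1000
dG = 7.9 + 8.314 * 310 * ln(54.63) / 1000
dG = 18.2109 kJ/mol

18.2109 kJ/mol


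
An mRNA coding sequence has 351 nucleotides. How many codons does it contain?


codons = nucleotides / 3
codons = 351 / 3 = 117

117


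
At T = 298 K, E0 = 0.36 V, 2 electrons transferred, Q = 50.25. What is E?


E = E0 - (RT/nF) * ln(Q)
E = 0.36 - (8.314 * 298 / (2 * 96485)) * ln(50.25)
E = 0.3097 V

0.3097 V


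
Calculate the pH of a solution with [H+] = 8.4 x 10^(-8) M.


pH = -log10([H+])
pH = -log10(8.4 x 10^(-8))
pH = 7.0757

7.0757


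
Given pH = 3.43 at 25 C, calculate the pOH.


pOH = 14 - pH
pOH = 14 - 3.43
pOH = 10.57

10.57


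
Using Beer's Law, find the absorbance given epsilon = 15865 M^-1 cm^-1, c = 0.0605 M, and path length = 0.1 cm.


A = epsilon * c * l
A = 15865 * 0.0605 * 0.1
A = 95.9832

95.9832


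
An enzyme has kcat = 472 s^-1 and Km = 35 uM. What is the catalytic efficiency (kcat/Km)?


Catalytic efficiency = kcat / Km
= 472 / 35
= 13.4857 uM^-1*s^-1

13.4857 uM^-1*s^-1


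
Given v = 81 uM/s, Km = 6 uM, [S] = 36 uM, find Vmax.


Vmax = v * (Km + [S]) / [S]
Vmax = 81 * (6 + 36) / 36
Vmax = 94.5 uM/s

94.5 uM/s


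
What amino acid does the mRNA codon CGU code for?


Standard genetic code lookup.
Codon CGU -> Arg

Arg


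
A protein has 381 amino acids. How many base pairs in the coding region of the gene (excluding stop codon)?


Each amino acid = 1 codon = 3 bp
bp = 381 * 3 = 1143 bp

1143 bp


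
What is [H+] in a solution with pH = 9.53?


[H+] = 10^(-pH)
[H+] = 10^(-9.53)
[H+] = 2.951e-10 M

2.951e-10 M


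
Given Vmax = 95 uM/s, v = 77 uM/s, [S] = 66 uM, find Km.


Km = [S] * (Vmax - v) / v
Km = 66 * (95 - 77) / 77
Km = 15.4286 uM

15.4286 uM


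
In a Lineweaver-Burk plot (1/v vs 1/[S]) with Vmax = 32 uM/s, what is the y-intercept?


y-intercept = 1/Vmax
= 1/32
= 0.0312 s/uM

0.0312 s/uM


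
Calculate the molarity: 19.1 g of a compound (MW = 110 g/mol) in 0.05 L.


C = (mass / MW) / volume
C = (19.1 / 110) / 0.05
C = 3.4727 M

3.4727 M


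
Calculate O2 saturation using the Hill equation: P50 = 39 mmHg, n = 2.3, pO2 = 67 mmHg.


Y = pO2^n / (P50^n + pO2^n)
Y = 67^2.3 / (39^2.3 + 67^2.3)
Y = 77.64%

77.64%


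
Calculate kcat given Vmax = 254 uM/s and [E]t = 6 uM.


kcat = Vmax / [E]t
kcat = 254 / 6
kcat = 42.3333 s^-1

42.3333 s^-1


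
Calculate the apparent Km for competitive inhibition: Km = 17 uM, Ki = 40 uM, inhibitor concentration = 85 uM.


Km_app = Km * (1 + [I]/Ki)
Km_app = 17 * (1 + 85/40)
Km_app = 53.125 uM

53.125 uM


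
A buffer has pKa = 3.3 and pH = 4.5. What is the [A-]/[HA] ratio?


[A-]/[HA] = 10^(pH - pKa)
= 10^(4.5 - 3.3)
= 15.8489

15.8489


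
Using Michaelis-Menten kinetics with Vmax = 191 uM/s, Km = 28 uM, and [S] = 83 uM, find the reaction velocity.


v = Vmax * [S] / (Km + [S])
v = 191 * 83 / (28 + 83)
v = 142.8198 uM/s

142.8198 uM/s


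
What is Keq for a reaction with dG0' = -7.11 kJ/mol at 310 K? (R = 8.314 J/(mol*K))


Keq = exp(-dG0 * 1000 / (R * T))
Keq = exp(-(-7.11) * 1000 / (8.314 * 310))
Keq = 15.7787

15.7787


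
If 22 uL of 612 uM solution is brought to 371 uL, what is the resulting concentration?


C2 = C1 * V1 / V2
C2 = 612 * 22 / 371
C2 = 36.2911 uM

36.2911 uM


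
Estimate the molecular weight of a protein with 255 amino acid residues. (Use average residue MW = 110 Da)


MW = n_residues * 110 Da
MW = 255 * 110
MW = 28050 Da

28050 Da


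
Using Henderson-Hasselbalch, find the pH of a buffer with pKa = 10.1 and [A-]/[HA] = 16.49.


pH = pKa + log10([A-]/[HA])
pH = 10.1 + log10(16.49)
pH = 11.3172

11.3172


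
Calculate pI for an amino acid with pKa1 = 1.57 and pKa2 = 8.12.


pI = (pKa1 + pKa2) / 2
pI = (1.57 + 8.12) / 2
pI = 4.845

4.845


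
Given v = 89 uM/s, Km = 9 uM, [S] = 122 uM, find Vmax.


Vmax = v * (Km + [S]) / [S]
Vmax = 89 * (9 + 122) / 122
Vmax = 95.5656 uM/s

95.5656 uM/s


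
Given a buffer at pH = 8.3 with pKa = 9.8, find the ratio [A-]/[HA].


[A-]/[HA] = 10^(pH - pKa)
= 10^(8.3 - 9.8)
= 0.0316

0.0316


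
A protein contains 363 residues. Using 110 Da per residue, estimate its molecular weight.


MW = n_residues * 110 Da
MW = 363 * 110
MW = 39930 Da

39930 Da


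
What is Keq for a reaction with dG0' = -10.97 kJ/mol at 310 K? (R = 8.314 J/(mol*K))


Keq = exp(-dG0 * 1000 / (R * T))
Keq = exp(-(-10.97) * 1000 / (8.314 * 310))
Keq = 70.5503

70.5503


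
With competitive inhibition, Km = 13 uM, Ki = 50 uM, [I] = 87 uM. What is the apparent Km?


Km_app = Km * (1 + [I]/Ki)
Km_app = 13 * (1 + 87/50)
Km_app = 35.62 uM

35.62 uM


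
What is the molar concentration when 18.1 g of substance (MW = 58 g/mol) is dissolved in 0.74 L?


C = (mass / MW) / volume
C = (18.1 / 58) / 0.74
C = 0.4217 M

0.4217 M
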